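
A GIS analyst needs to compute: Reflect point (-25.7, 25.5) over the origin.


Reflection over origin: (x,y) -> (-x,-y)
(-25.7, 25.5) -> (25.7, -25.5)

(25.7, -25.5)


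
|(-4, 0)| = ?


|u| = sqrt((-4)^2 + 0^2) = sqrt(16) = 4

4


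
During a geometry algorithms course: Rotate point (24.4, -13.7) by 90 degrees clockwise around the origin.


90° CW: (x,y) -> (y, -x)
(24.4,-13.7) -> (-13.7, -24.4)

(-13.7, -24.4)


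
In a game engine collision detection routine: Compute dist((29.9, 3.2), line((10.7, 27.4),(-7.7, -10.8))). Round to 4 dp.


|cross product| = 1178.72
|line direction| = sqrt(1797.8) = 42.4005
Distance = 1178.72/sqrt(1797.8) = 27.7997

27.7997


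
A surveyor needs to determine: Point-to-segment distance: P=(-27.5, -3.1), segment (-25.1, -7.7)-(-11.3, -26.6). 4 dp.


Project P onto AB: t = 0 (clamped to [0,1])
Closest point on segment: (-25.1, -7.7)
Distance: 5.1884

5.1884


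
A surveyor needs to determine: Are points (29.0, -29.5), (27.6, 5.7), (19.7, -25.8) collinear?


Cross product: (27.6-29)*((-25.8)-(-29.5)) - (5.7-(-29.5))*(19.7-29)
= 322.18

No, not collinear


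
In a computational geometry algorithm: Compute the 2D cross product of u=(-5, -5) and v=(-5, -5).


u x v = u_x*v_y - u_y*v_x = (-5)*(-5) - (-5)*(-5)
= 25 - 25 = 0

0


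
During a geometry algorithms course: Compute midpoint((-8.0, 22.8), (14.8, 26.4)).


M = (((-8)+14.8)/2, (22.8+26.4)/2)
= (3.4, 24.6)

(3.4, 24.6)


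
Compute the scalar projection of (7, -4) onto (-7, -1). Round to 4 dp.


u.v = -45, |v| = sqrt(50) = 7.0711
Scalar projection = u.v / |v| = -45 / sqrt(50) = -6.364

-6.364


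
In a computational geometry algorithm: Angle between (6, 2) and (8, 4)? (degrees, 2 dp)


u.v = 56, |u| = sqrt(40) = 6.3246, |v| = sqrt(80) = 8.9443
cos(theta) = u.v/(|u||v|) = 56/sqrt(3200) = 0.989949
theta = acos(0.989949) = 8.13 degrees

8.13 degrees


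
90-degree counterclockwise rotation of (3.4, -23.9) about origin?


90° CCW: (x,y) -> (-y, x)
(3.4,-23.9) -> (23.9, 3.4)

(23.9, 3.4)


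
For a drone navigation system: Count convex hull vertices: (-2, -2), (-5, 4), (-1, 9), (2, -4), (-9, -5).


Convex hull vertices (CCW): (-9, -5), (2, -4), (-1, 9), (-5, 4)
Count = 4

4


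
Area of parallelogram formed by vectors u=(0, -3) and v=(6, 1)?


|u x v| = |0*1 - (-3)*6|
= |0 - (-18)| = 18

18


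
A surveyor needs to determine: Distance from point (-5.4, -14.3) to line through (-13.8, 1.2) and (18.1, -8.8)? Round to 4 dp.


|cross product| = 410.45
|line direction| = sqrt(1117.61) = 33.4307
Distance = 410.45/sqrt(1117.61) = 12.2776

12.2776


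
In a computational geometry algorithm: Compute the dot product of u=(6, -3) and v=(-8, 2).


u . v = u_x*v_x + u_y*v_y = 6*(-8) + (-3)*2
= (-48) + (-6) = -54

-54


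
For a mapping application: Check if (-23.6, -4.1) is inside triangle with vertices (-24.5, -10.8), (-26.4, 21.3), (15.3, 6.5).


Cross products: AB x AP = -41.62, BC x BP = -1017.74, CA x CP = -251.09
All same sign? yes

Yes, inside


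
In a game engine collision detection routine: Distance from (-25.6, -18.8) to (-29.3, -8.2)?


dx=-3.7, dy=10.6
d^2 = (-3.7)^2 + 10.6^2 = 126.05
d = sqrt(126.05) = 11.2272

11.2272


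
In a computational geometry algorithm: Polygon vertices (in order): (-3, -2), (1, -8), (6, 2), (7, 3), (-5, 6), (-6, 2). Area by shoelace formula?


Shoelace sum: ((-3)*(-8) - 1*(-2)) + (1*2 - 6*(-8)) + (6*3 - 7*2) + (7*6 - (-5)*3) + ((-5)*2 - (-6)*6) + ((-6)*(-2) - (-3)*2)
= 181
Area = |181|/2 = 90.5

90.5


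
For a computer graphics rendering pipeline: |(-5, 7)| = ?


|u| = sqrt((-5)^2 + 7^2) = sqrt(74) = 8.6023

8.6023


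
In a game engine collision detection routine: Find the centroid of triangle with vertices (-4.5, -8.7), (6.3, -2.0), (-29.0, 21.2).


Centroid = ((x_A+x_B+x_C)/3, (y_A+y_B+y_C)/3)
= (((-4.5)+6.3+(-29))/3, ((-8.7)+(-2)+21.2)/3)
= (-9.0667, 3.5)

(-9.0667, 3.5)


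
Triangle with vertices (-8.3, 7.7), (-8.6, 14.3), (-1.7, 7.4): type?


Side lengths squared: AB^2=43.65, BC^2=95.22, CA^2=43.65
Sorted: [43.65, 43.65, 95.22]
By sides: Isosceles, By angles: Obtuse

Isosceles, Obtuse


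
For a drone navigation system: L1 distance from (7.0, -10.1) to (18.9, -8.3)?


|7-18.9| + |(-10.1)-(-8.3)| = 11.9 + 1.8 = 13.7

13.7


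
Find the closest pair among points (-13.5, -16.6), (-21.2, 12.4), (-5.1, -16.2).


d(P0,P1) = 30.0048, d(P0,P2) = 8.4095, d(P1,P2) = 32.8203
Closest: P0 and P2

Closest pair: (-13.5, -16.6) and (-5.1, -16.2), distance = 8.4095


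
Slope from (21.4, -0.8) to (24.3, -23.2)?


slope = (y2-y1)/(x2-x1) = ((-23.2)-(-0.8))/(24.3-21.4) = (-22.4)/2.9 = -7.7241

-7.7241


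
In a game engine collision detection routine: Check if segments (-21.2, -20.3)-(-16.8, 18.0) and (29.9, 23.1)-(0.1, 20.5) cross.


Cross products: d1=1160.46, d2=30.56, d3=-1766.17, d4=-636.27
d1*d2 < 0 and d3*d4 < 0? no

No, they don't intersect


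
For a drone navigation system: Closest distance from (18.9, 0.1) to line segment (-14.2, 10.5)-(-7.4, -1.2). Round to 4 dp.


Project P onto AB: t = 1 (clamped to [0,1])
Closest point on segment: (-7.4, -1.2)
Distance: 26.3321

26.3321


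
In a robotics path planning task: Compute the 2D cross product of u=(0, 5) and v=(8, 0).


u x v = u_x*v_y - u_y*v_x = 0*0 - 5*8
= 0 - 40 = -40

-40


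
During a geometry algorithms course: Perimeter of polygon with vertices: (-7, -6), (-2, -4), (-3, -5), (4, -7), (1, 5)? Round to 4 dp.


Sides: (-7, -6)->(-2, -4): sqrt(29) = 5.385165, (-2, -4)->(-3, -5): sqrt(2) = 1.414214, (-3, -5)->(4, -7): sqrt(53) = 7.28011, (4, -7)->(1, 5): sqrt(153) = 12.369317, (1, 5)->(-7, -6): sqrt(185) = 13.601471
Sum = 40.050277
Perimeter = 40.0503

40.0503


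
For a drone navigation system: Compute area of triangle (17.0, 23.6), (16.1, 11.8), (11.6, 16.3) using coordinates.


Area = |x_A(y_B-y_C) + x_B(y_C-y_A) + x_C(y_A-y_B)|/2
= |(-76.5) + (-117.53) + 136.88|/2
= 57.15/2 = 28.575

28.575


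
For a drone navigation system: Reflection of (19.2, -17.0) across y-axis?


Reflection over y-axis: (x,y) -> (-x,y)
(19.2, -17) -> (-19.2, -17)

(-19.2, -17)


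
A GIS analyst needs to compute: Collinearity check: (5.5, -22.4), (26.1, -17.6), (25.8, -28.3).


Cross product: (26.1-5.5)*((-28.3)-(-22.4)) - ((-17.6)-(-22.4))*(25.8-5.5)
= -218.98

No, not collinear


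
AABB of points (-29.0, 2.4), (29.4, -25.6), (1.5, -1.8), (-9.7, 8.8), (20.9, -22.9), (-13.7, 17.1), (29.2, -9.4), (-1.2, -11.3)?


x range: [-29, 29.4]
y range: [-25.6, 17.1]
Bounding box: (-29,-25.6) to (29.4,17.1)

(-29,-25.6) to (29.4,17.1)


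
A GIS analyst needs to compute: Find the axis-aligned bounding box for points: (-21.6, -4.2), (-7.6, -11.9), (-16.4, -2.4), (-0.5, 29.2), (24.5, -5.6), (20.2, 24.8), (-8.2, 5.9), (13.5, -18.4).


x range: [-21.6, 24.5]
y range: [-18.4, 29.2]
Bounding box: (-21.6,-18.4) to (24.5,29.2)

(-21.6,-18.4) to (24.5,29.2)


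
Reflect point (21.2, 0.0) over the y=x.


Reflection over y=x: (x,y) -> (y,x)
(21.2, 0) -> (0, 21.2)

(0, 21.2)


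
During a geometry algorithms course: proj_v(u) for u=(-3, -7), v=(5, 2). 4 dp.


u.v = -29, |v| = sqrt(29) = 5.3852
Scalar projection = u.v / |v| = -29 / sqrt(29) = -5.3852

-5.3852


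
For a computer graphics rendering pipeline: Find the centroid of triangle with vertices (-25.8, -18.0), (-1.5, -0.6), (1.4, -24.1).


Centroid = ((x_A+x_B+x_C)/3, (y_A+y_B+y_C)/3)
= (((-25.8)+(-1.5)+1.4)/3, ((-18)+(-0.6)+(-24.1))/3)
= (-8.6333, -14.2333)

(-8.6333, -14.2333)


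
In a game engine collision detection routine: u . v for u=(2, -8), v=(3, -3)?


u . v = u_x*v_x + u_y*v_y = 2*3 + (-8)*(-3)
= 6 + 24 = 30

30


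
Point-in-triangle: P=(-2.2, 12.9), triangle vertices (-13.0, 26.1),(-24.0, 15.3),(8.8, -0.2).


Cross products: AB x AP = 261.84, BC x BP = 259.18, CA x CP = 3.72
All same sign? yes

Yes, inside


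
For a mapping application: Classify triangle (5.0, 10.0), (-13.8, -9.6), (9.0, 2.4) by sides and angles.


Side lengths squared: AB^2=737.6, BC^2=663.84, CA^2=73.76
Sorted: [73.76, 663.84, 737.6]
By sides: Scalene, By angles: Right

Scalene, Right


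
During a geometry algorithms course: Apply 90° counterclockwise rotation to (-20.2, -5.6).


90° CCW: (x,y) -> (-y, x)
(-20.2,-5.6) -> (5.6, -20.2)

(5.6, -20.2)


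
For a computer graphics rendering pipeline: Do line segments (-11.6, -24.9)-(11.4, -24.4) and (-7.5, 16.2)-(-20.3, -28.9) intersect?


Cross products: d1=341.17, d2=1372.07, d3=943.25, d4=-87.65
d1*d2 < 0 and d3*d4 < 0? no

No, they don't intersect


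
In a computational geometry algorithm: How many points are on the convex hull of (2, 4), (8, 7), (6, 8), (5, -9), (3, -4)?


Convex hull vertices (CCW): (2, 4), (3, -4), (5, -9), (8, 7), (6, 8)
Count = 5

5


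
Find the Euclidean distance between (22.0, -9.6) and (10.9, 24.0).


dx=-11.1, dy=33.6
d^2 = (-11.1)^2 + 33.6^2 = 1252.17
d = sqrt(1252.17) = 35.386

35.386


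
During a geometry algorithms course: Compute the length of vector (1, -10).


|u| = sqrt(1^2 + (-10)^2) = sqrt(101) = 10.0499

10.0499


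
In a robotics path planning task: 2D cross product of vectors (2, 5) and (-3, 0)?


u x v = u_x*v_y - u_y*v_x = 2*0 - 5*(-3)
= 0 - (-15) = 15

15


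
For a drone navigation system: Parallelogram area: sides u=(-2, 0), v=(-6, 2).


|u x v| = |(-2)*2 - 0*(-6)|
= |(-4) - 0| = 4

4


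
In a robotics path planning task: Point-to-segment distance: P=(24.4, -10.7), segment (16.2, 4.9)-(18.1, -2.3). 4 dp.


Project P onto AB: t = 1 (clamped to [0,1])
Closest point on segment: (18.1, -2.3)
Distance: 10.5

10.5


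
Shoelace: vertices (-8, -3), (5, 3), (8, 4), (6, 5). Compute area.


Shoelace sum: ((-8)*3 - 5*(-3)) + (5*4 - 8*3) + (8*5 - 6*4) + (6*(-3) - (-8)*5)
= 25
Area = |25|/2 = 12.5

12.5


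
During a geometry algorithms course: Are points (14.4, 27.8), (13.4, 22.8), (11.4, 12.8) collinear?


Cross product: (13.4-14.4)*(12.8-27.8) - (22.8-27.8)*(11.4-14.4)
= 0

Yes, collinear


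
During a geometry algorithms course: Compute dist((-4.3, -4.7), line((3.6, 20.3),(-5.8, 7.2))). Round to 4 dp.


|cross product| = 131.51
|line direction| = sqrt(259.97) = 16.1236
Distance = 131.51/sqrt(259.97) = 8.1564

8.1564


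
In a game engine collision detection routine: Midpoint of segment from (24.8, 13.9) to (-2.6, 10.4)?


M = ((24.8+(-2.6))/2, (13.9+10.4)/2)
= (11.1, 12.15)

(11.1, 12.15)


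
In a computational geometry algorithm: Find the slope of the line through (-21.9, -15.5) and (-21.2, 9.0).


slope = (y2-y1)/(x2-x1) = (9-(-15.5))/((-21.2)-(-21.9)) = 24.5/0.7 = 35

35


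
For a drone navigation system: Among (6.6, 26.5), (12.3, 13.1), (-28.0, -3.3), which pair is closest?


d(P0,P1) = 14.5619, d(P0,P2) = 45.664, d(P1,P2) = 43.5092
Closest: P0 and P1

Closest pair: (6.6, 26.5) and (12.3, 13.1), distance = 14.5619


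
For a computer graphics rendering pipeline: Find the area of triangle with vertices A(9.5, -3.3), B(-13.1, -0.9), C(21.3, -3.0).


Area = |x_A(y_B-y_C) + x_B(y_C-y_A) + x_C(y_A-y_B)|/2
= |19.95 + (-3.93) + (-51.12)|/2
= 35.1/2 = 17.55

17.55


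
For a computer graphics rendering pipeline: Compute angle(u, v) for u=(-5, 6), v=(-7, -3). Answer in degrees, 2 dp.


u.v = 17, |u| = sqrt(61) = 7.8102, |v| = sqrt(58) = 7.6158
cos(theta) = u.v/(|u||v|) = 17/sqrt(3538) = 0.285805
theta = acos(0.285805) = 73.39 degrees

73.39 degrees


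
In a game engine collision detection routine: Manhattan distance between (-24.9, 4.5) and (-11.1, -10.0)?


|(-24.9)-(-11.1)| + |4.5-(-10)| = 13.8 + 14.5 = 28.3

28.3


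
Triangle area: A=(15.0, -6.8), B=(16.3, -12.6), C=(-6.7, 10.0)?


Area = |x_A(y_B-y_C) + x_B(y_C-y_A) + x_C(y_A-y_B)|/2
= |(-339) + 273.84 + (-38.86)|/2
= 104.02/2 = 52.01

52.01


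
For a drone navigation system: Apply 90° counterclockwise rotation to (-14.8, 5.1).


90° CCW: (x,y) -> (-y, x)
(-14.8,5.1) -> (-5.1, -14.8)

(-5.1, -14.8)


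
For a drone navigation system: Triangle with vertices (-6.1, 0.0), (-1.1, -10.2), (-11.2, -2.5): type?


Side lengths squared: AB^2=129.04, BC^2=161.3, CA^2=32.26
Sorted: [32.26, 129.04, 161.3]
By sides: Scalene, By angles: Right

Scalene, Right


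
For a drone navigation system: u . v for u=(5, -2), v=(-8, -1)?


u . v = u_x*v_x + u_y*v_y = 5*(-8) + (-2)*(-1)
= (-40) + 2 = -38

-38


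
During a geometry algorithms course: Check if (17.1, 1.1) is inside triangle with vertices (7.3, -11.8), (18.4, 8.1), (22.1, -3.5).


Cross products: AB x AP = -51.83, BC x BP = -40.98, CA x CP = -109.58
All same sign? yes

Yes, inside


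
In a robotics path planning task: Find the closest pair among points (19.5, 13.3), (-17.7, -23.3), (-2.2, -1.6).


d(P0,P1) = 52.1862, d(P0,P2) = 26.323, d(P1,P2) = 26.6672
Closest: P0 and P2

Closest pair: (19.5, 13.3) and (-2.2, -1.6), distance = 26.323


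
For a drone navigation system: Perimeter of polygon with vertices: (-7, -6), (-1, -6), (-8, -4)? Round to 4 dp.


Sides: (-7, -6)->(-1, -6): sqrt(36) = 6, (-1, -6)->(-8, -4): sqrt(53) = 7.28011, (-8, -4)->(-7, -6): sqrt(5) = 2.236068
Sum = 15.516178
Perimeter = 15.5162

15.5162


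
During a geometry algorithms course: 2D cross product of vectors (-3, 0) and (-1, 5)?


u x v = u_x*v_y - u_y*v_x = (-3)*5 - 0*(-1)
= (-15) - 0 = -15

-15


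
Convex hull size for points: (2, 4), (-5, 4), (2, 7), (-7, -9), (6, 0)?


Convex hull vertices (CCW): (-7, -9), (6, 0), (2, 7), (-5, 4)
Count = 4

4


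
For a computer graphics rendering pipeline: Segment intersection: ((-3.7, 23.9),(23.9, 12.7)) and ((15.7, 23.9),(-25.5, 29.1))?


Cross products: d1=100.88, d2=418.8, d3=217.28, d4=-100.64
d1*d2 < 0 and d3*d4 < 0? no

No, they don't intersect


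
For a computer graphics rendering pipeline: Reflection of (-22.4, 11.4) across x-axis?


Reflection over x-axis: (x,y) -> (x,-y)
(-22.4, 11.4) -> (-22.4, -11.4)

(-22.4, -11.4)


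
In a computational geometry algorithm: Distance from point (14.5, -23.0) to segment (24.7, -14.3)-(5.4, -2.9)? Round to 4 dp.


Project P onto AB: t = 0.1944 (clamped to [0,1])
Closest point on segment: (20.9479, -12.0838)
Distance: 12.6783

12.6783


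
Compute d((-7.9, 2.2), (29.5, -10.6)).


dx=37.4, dy=-12.8
d^2 = 37.4^2 + (-12.8)^2 = 1562.6
d = sqrt(1562.6) = 39.5297

39.5297


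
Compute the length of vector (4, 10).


|u| = sqrt(4^2 + 10^2) = sqrt(116) = 10.7703

10.7703


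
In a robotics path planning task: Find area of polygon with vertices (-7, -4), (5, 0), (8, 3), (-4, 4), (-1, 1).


Shoelace sum: ((-7)*0 - 5*(-4)) + (5*3 - 8*0) + (8*4 - (-4)*3) + ((-4)*1 - (-1)*4) + ((-1)*(-4) - (-7)*1)
= 90
Area = |90|/2 = 45

45


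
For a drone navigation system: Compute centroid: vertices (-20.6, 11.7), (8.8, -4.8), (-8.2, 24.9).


Centroid = ((x_A+x_B+x_C)/3, (y_A+y_B+y_C)/3)
= (((-20.6)+8.8+(-8.2))/3, (11.7+(-4.8)+24.9)/3)
= (-6.6667, 10.6)

(-6.6667, 10.6)


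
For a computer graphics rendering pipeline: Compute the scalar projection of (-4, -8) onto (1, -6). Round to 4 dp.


u.v = 44, |v| = sqrt(37) = 6.0828
Scalar projection = u.v / |v| = 44 / sqrt(37) = 7.2336

7.2336


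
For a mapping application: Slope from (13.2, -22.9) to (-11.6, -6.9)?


slope = (y2-y1)/(x2-x1) = ((-6.9)-(-22.9))/((-11.6)-13.2) = 16/(-24.8) = -0.6452

-0.6452


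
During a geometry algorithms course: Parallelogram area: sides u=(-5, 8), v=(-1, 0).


|u x v| = |(-5)*0 - 8*(-1)|
= |0 - (-8)| = 8

8


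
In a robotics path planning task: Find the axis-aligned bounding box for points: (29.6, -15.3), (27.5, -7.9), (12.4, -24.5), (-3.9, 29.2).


x range: [-3.9, 29.6]
y range: [-24.5, 29.2]
Bounding box: (-3.9,-24.5) to (29.6,29.2)

(-3.9,-24.5) to (29.6,29.2)


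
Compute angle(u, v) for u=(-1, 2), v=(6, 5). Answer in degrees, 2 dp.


u.v = 4, |u| = sqrt(5) = 2.2361, |v| = sqrt(61) = 7.8102
cos(theta) = u.v/(|u||v|) = 4/sqrt(305) = 0.229039
theta = acos(0.229039) = 76.76 degrees

76.76 degrees


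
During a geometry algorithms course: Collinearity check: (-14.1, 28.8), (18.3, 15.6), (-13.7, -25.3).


Cross product: (18.3-(-14.1))*((-25.3)-28.8) - (15.6-28.8)*((-13.7)-(-14.1))
= -1747.56

No, not collinear


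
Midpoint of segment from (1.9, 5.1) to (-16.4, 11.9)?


M = ((1.9+(-16.4))/2, (5.1+11.9)/2)
= (-7.25, 8.5)

(-7.25, 8.5)


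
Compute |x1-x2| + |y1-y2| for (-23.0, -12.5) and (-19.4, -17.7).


|(-23)-(-19.4)| + |(-12.5)-(-17.7)| = 3.6 + 5.2 = 8.8

8.8


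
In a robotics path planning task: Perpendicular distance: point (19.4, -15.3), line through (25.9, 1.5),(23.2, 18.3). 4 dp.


|cross product| = 154.56
|line direction| = sqrt(289.53) = 17.0156
Distance = 154.56/sqrt(289.53) = 9.0834

9.0834


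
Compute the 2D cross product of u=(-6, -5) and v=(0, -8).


u x v = u_x*v_y - u_y*v_x = (-6)*(-8) - (-5)*0
= 48 - 0 = 48

48


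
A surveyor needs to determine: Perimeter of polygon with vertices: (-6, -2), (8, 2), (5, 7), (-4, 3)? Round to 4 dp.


Sides: (-6, -2)->(8, 2): sqrt(212) = 14.56022, (8, 2)->(5, 7): sqrt(34) = 5.830952, (5, 7)->(-4, 3): sqrt(97) = 9.848858, (-4, 3)->(-6, -2): sqrt(29) = 5.385165
Sum = 35.625195
Perimeter = 35.6252

35.6252


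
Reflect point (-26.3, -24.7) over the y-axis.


Reflection over y-axis: (x,y) -> (-x,y)
(-26.3, -24.7) -> (26.3, -24.7)

(26.3, -24.7)


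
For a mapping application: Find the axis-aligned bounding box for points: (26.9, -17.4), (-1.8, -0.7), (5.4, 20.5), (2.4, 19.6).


x range: [-1.8, 26.9]
y range: [-17.4, 20.5]
Bounding box: (-1.8,-17.4) to (26.9,20.5)

(-1.8,-17.4) to (26.9,20.5)


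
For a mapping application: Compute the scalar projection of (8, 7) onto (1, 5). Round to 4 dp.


u.v = 43, |v| = sqrt(26) = 5.099
Scalar projection = u.v / |v| = 43 / sqrt(26) = 8.433

8.433


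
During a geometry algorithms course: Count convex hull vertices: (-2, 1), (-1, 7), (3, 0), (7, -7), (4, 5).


Convex hull vertices (CCW): (-2, 1), (7, -7), (4, 5), (-1, 7)
Count = 4

4


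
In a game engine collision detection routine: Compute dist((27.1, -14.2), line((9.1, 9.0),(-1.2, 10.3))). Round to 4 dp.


|cross product| = 215.56
|line direction| = sqrt(107.78) = 10.3817
Distance = 215.56/sqrt(107.78) = 20.7634

20.7634


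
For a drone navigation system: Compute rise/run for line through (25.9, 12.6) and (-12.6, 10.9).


slope = (y2-y1)/(x2-x1) = (10.9-12.6)/((-12.6)-25.9) = (-1.7)/(-38.5) = 0.0442

0.0442


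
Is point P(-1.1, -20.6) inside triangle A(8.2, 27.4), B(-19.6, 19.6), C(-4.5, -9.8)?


Cross products: AB x AP = 1261.86, BC x BP = -63.12, CA x CP = -263.64
All same sign? no

No, outside


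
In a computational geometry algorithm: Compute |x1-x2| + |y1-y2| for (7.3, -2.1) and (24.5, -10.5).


|7.3-24.5| + |(-2.1)-(-10.5)| = 17.2 + 8.4 = 25.6

25.6


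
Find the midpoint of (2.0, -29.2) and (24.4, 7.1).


M = ((2+24.4)/2, ((-29.2)+7.1)/2)
= (13.2, -11.05)

(13.2, -11.05)


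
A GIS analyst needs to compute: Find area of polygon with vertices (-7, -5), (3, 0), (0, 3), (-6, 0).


Shoelace sum: ((-7)*0 - 3*(-5)) + (3*3 - 0*0) + (0*0 - (-6)*3) + ((-6)*(-5) - (-7)*0)
= 72
Area = |72|/2 = 36

36


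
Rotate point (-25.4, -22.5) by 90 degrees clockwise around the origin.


90° CW: (x,y) -> (y, -x)
(-25.4,-22.5) -> (-22.5, 25.4)

(-22.5, 25.4)


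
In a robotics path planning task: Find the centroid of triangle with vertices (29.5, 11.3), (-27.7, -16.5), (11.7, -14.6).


Centroid = ((x_A+x_B+x_C)/3, (y_A+y_B+y_C)/3)
= ((29.5+(-27.7)+11.7)/3, (11.3+(-16.5)+(-14.6))/3)
= (4.5, -6.6)

(4.5, -6.6)


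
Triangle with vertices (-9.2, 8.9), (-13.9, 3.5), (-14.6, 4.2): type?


Side lengths squared: AB^2=51.25, BC^2=0.98, CA^2=51.25
Sorted: [0.98, 51.25, 51.25]
By sides: Isosceles, By angles: Acute

Isosceles, Acute


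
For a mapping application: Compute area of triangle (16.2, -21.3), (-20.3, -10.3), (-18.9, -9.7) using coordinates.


Area = |x_A(y_B-y_C) + x_B(y_C-y_A) + x_C(y_A-y_B)|/2
= |(-9.72) + (-235.48) + 207.9|/2
= 37.3/2 = 18.65

18.65


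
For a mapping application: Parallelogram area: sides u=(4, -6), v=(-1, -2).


|u x v| = |4*(-2) - (-6)*(-1)|
= |(-8) - 6| = 14

14


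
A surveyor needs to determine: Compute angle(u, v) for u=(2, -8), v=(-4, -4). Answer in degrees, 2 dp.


u.v = 24, |u| = sqrt(68) = 8.2462, |v| = sqrt(32) = 5.6569
cos(theta) = u.v/(|u||v|) = 24/sqrt(2176) = 0.514496
theta = acos(0.514496) = 59.04 degrees

59.04 degrees


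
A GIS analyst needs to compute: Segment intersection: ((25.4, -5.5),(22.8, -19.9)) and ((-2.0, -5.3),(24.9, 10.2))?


Cross products: d1=-430.08, d2=-777.14, d3=-395.08, d4=-48.02
d1*d2 < 0 and d3*d4 < 0? no

No, they don't intersect


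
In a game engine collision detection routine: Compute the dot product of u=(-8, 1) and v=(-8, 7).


u . v = u_x*v_x + u_y*v_y = (-8)*(-8) + 1*7
= 64 + 7 = 71

71


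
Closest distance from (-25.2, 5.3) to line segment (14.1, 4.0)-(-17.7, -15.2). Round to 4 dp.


Project P onto AB: t = 0.8876 (clamped to [0,1])
Closest point on segment: (-14.1256, -13.0419)
Distance: 21.4258

21.4258


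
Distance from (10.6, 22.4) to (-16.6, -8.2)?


dx=-27.2, dy=-30.6
d^2 = (-27.2)^2 + (-30.6)^2 = 1676.2
d = sqrt(1676.2) = 40.9414

40.9414


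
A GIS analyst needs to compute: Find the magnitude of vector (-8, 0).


|u| = sqrt((-8)^2 + 0^2) = sqrt(64) = 8

8


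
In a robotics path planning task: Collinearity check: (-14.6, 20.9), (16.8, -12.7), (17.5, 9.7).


Cross product: (16.8-(-14.6))*(9.7-20.9) - ((-12.7)-20.9)*(17.5-(-14.6))
= 726.88

No, not collinear


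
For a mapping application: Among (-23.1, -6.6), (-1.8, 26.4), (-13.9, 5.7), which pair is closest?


d(P0,P1) = 39.2771, d(P0,P2) = 15.36, d(P1,P2) = 23.9771
Closest: P0 and P2

Closest pair: (-23.1, -6.6) and (-13.9, 5.7), distance = 15.36


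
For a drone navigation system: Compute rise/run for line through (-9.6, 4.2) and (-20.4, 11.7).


slope = (y2-y1)/(x2-x1) = (11.7-4.2)/((-20.4)-(-9.6)) = 7.5/(-10.8) = -0.6944

-0.6944


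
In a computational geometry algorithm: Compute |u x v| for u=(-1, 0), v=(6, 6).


|u x v| = |(-1)*6 - 0*6|
= |(-6) - 0| = 6

6


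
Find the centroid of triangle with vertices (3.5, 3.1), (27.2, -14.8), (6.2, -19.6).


Centroid = ((x_A+x_B+x_C)/3, (y_A+y_B+y_C)/3)
= ((3.5+27.2+6.2)/3, (3.1+(-14.8)+(-19.6))/3)
= (12.3, -10.4333)

(12.3, -10.4333)


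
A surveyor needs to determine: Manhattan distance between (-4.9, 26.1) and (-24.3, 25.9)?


|(-4.9)-(-24.3)| + |26.1-25.9| = 19.4 + 0.2 = 19.6

19.6


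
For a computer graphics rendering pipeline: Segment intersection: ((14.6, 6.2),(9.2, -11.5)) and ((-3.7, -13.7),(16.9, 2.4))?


Cross products: d1=115.31, d2=-162.37, d3=-216.45, d4=61.23
d1*d2 < 0 and d3*d4 < 0? yes

Yes, they intersect


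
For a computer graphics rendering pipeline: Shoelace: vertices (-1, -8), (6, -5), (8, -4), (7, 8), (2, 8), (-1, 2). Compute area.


Shoelace sum: ((-1)*(-5) - 6*(-8)) + (6*(-4) - 8*(-5)) + (8*8 - 7*(-4)) + (7*8 - 2*8) + (2*2 - (-1)*8) + ((-1)*(-8) - (-1)*2)
= 223
Area = |223|/2 = 111.5

111.5


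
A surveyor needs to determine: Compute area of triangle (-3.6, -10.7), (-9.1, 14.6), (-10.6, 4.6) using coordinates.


Area = |x_A(y_B-y_C) + x_B(y_C-y_A) + x_C(y_A-y_B)|/2
= |(-36) + (-139.23) + 268.18|/2
= 92.95/2 = 46.475

46.475


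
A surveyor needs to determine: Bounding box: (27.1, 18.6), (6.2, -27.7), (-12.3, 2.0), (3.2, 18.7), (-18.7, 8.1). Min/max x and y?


x range: [-18.7, 27.1]
y range: [-27.7, 18.7]
Bounding box: (-18.7,-27.7) to (27.1,18.7)

(-18.7,-27.7) to (27.1,18.7)


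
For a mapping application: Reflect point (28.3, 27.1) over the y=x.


Reflection over y=x: (x,y) -> (y,x)
(28.3, 27.1) -> (27.1, 28.3)

(27.1, 28.3)


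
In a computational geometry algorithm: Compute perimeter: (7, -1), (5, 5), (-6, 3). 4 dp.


Sides: (7, -1)->(5, 5): sqrt(40) = 6.324555, (5, 5)->(-6, 3): sqrt(125) = 11.18034, (-6, 3)->(7, -1): sqrt(185) = 13.601471
Sum = 31.106366
Perimeter = 31.1064

31.1064


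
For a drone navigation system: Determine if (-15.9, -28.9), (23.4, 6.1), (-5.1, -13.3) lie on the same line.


Cross product: (23.4-(-15.9))*((-13.3)-(-28.9)) - (6.1-(-28.9))*((-5.1)-(-15.9))
= 235.08

No, not collinear


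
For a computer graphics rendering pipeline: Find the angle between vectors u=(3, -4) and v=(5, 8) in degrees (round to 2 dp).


u.v = -17, |u| = sqrt(25) = 5, |v| = sqrt(89) = 9.434
cos(theta) = u.v/(|u||v|) = -17/sqrt(2225) = -0.360399
theta = acos(-0.360399) = 111.12 degrees

111.12 degrees


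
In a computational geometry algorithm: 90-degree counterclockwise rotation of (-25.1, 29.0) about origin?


90° CCW: (x,y) -> (-y, x)
(-25.1,29) -> (-29, -25.1)

(-29, -25.1)


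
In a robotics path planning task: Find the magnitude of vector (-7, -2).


|u| = sqrt((-7)^2 + (-2)^2) = sqrt(53) = 7.2801

7.2801


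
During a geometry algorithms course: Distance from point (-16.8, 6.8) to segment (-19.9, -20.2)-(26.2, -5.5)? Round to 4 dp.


Project P onto AB: t = 0.2306 (clamped to [0,1])
Closest point on segment: (-9.2712, -16.8108)
Distance: 24.7821

24.7821


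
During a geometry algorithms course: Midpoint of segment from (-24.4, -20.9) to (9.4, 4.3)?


M = (((-24.4)+9.4)/2, ((-20.9)+4.3)/2)
= (-7.5, -8.3)

(-7.5, -8.3)


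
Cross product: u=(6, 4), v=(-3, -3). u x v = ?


u x v = u_x*v_y - u_y*v_x = 6*(-3) - 4*(-3)
= (-18) - (-12) = -6

-6


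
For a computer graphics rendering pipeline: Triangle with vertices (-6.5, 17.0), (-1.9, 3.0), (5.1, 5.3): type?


Side lengths squared: AB^2=217.16, BC^2=54.29, CA^2=271.45
Sorted: [54.29, 217.16, 271.45]
By sides: Scalene, By angles: Right

Scalene, Right


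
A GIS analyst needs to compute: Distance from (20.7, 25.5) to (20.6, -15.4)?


dx=-0.1, dy=-40.9
d^2 = (-0.1)^2 + (-40.9)^2 = 1672.82
d = sqrt(1672.82) = 40.9001

40.9001


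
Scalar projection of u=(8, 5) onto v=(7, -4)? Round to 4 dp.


u.v = 36, |v| = sqrt(65) = 8.0623
Scalar projection = u.v / |v| = 36 / sqrt(65) = 4.4653

4.4653


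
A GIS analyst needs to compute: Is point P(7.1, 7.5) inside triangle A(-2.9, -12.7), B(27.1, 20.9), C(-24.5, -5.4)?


Cross products: AB x AP = 270, BC x BP = 165.44, CA x CP = 509.32
All same sign? yes

Yes, inside


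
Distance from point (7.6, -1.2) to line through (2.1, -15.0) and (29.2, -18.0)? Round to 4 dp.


|cross product| = 390.48
|line direction| = sqrt(743.41) = 27.2655
Distance = 390.48/sqrt(743.41) = 14.3214

14.3214


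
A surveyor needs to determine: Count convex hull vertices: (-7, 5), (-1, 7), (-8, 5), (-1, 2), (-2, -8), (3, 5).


Convex hull vertices (CCW): (-8, 5), (-2, -8), (3, 5), (-1, 7)
Count = 4

4


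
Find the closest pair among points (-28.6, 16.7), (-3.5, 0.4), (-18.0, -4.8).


d(P0,P1) = 29.9282, d(P0,P2) = 23.971, d(P1,P2) = 15.4042
Closest: P1 and P2

Closest pair: (-3.5, 0.4) and (-18.0, -4.8), distance = 15.4042


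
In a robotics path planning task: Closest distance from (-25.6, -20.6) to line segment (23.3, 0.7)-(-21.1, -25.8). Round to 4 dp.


Project P onto AB: t = 1 (clamped to [0,1])
Closest point on segment: (-21.1, -25.8)
Distance: 6.8768

6.8768


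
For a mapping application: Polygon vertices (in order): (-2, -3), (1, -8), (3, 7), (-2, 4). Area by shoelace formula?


Shoelace sum: ((-2)*(-8) - 1*(-3)) + (1*7 - 3*(-8)) + (3*4 - (-2)*7) + ((-2)*(-3) - (-2)*4)
= 90
Area = |90|/2 = 45

45


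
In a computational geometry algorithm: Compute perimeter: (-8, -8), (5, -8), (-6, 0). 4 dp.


Sides: (-8, -8)->(5, -8): sqrt(169) = 13, (5, -8)->(-6, 0): sqrt(185) = 13.601471, (-6, 0)->(-8, -8): sqrt(68) = 8.246211
Sum = 34.847682
Perimeter = 34.8477

34.8477


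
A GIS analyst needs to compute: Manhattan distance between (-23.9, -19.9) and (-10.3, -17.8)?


|(-23.9)-(-10.3)| + |(-19.9)-(-17.8)| = 13.6 + 2.1 = 15.7

15.7


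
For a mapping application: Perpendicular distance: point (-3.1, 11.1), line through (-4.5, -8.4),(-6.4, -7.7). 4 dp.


|cross product| = 38.03
|line direction| = sqrt(4.1) = 2.0248
Distance = 38.03/sqrt(4.1) = 18.7817

18.7817


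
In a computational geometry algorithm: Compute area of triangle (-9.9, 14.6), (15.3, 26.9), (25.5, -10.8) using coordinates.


Area = |x_A(y_B-y_C) + x_B(y_C-y_A) + x_C(y_A-y_B)|/2
= |(-373.23) + (-388.62) + (-313.65)|/2
= 1075.5/2 = 537.75

537.75


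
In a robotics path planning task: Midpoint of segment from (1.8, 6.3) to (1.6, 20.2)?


M = ((1.8+1.6)/2, (6.3+20.2)/2)
= (1.7, 13.25)

(1.7, 13.25)


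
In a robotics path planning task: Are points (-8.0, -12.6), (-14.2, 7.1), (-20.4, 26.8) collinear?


Cross product: ((-14.2)-(-8))*(26.8-(-12.6)) - (7.1-(-12.6))*((-20.4)-(-8))
= 0

Yes, collinear


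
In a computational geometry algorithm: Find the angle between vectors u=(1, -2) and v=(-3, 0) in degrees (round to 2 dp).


u.v = -3, |u| = sqrt(5) = 2.2361, |v| = sqrt(9) = 3
cos(theta) = u.v/(|u||v|) = -3/sqrt(45) = -0.447214
theta = acos(-0.447214) = 116.57 degrees

116.57 degrees


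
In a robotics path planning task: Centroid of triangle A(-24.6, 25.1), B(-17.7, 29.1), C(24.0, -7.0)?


Centroid = ((x_A+x_B+x_C)/3, (y_A+y_B+y_C)/3)
= (((-24.6)+(-17.7)+24)/3, (25.1+29.1+(-7))/3)
= (-6.1, 15.7333)

(-6.1, 15.7333)


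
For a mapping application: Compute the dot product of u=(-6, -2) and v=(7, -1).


u . v = u_x*v_x + u_y*v_y = (-6)*7 + (-2)*(-1)
= (-42) + 2 = -40

-40


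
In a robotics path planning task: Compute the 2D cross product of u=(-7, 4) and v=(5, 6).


u x v = u_x*v_y - u_y*v_x = (-7)*6 - 4*5
= (-42) - 20 = -62

-62


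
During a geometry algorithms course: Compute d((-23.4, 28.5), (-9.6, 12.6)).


dx=13.8, dy=-15.9
d^2 = 13.8^2 + (-15.9)^2 = 443.25
d = sqrt(443.25) = 21.0535

21.0535


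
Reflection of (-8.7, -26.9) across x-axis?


Reflection over x-axis: (x,y) -> (x,-y)
(-8.7, -26.9) -> (-8.7, 26.9)

(-8.7, 26.9)


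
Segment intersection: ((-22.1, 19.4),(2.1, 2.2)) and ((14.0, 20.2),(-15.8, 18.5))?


Cross products: d1=-37.53, d2=516.17, d3=640.28, d4=86.58
d1*d2 < 0 and d3*d4 < 0? no

No, they don't intersect


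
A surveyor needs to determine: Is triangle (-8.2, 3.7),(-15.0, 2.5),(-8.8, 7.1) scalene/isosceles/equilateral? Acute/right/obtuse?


Side lengths squared: AB^2=47.68, BC^2=59.6, CA^2=11.92
Sorted: [11.92, 47.68, 59.6]
By sides: Scalene, By angles: Right

Scalene, Right


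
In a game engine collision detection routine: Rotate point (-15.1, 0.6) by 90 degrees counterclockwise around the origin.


90° CCW: (x,y) -> (-y, x)
(-15.1,0.6) -> (-0.6, -15.1)

(-0.6, -15.1)


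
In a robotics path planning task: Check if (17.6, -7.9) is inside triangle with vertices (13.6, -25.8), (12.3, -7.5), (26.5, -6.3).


Cross products: AB x AP = -96.47, BC x BP = -12.04, CA x CP = -152.91
All same sign? yes

Yes, inside


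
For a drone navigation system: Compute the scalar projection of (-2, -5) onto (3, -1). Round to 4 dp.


u.v = -1, |v| = sqrt(10) = 3.1623
Scalar projection = u.v / |v| = -1 / sqrt(10) = -0.3162

-0.3162


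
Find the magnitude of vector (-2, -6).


|u| = sqrt((-2)^2 + (-6)^2) = sqrt(40) = 6.3246

6.3246


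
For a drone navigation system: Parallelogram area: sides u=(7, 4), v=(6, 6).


|u x v| = |7*6 - 4*6|
= |42 - 24| = 18

18


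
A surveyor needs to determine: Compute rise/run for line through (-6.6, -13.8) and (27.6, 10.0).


slope = (y2-y1)/(x2-x1) = (10-(-13.8))/(27.6-(-6.6)) = 23.8/34.2 = 0.6959

0.6959


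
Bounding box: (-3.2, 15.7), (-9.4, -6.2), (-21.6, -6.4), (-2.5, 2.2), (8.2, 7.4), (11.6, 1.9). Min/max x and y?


x range: [-21.6, 11.6]
y range: [-6.4, 15.7]
Bounding box: (-21.6,-6.4) to (11.6,15.7)

(-21.6,-6.4) to (11.6,15.7)


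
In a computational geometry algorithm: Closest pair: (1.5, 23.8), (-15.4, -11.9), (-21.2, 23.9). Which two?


d(P0,P1) = 39.4981, d(P0,P2) = 22.7002, d(P1,P2) = 36.2668
Closest: P0 and P2

Closest pair: (1.5, 23.8) and (-21.2, 23.9), distance = 22.7002


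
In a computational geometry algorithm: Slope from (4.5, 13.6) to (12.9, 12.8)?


slope = (y2-y1)/(x2-x1) = (12.8-13.6)/(12.9-4.5) = (-0.8)/8.4 = -0.0952

-0.0952


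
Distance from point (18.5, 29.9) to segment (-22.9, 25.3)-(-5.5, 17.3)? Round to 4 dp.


Project P onto AB: t = 1 (clamped to [0,1])
Closest point on segment: (-5.5, 17.3)
Distance: 27.1065

27.1065


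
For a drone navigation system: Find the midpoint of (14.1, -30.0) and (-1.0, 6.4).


M = ((14.1+(-1))/2, ((-30)+6.4)/2)
= (6.55, -11.8)

(6.55, -11.8)


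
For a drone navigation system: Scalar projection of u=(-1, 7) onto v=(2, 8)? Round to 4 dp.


u.v = 54, |v| = sqrt(68) = 8.2462
Scalar projection = u.v / |v| = 54 / sqrt(68) = 6.5485

6.5485


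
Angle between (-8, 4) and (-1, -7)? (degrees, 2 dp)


u.v = -20, |u| = sqrt(80) = 8.9443, |v| = sqrt(50) = 7.0711
cos(theta) = u.v/(|u||v|) = -20/sqrt(4000) = -0.316228
theta = acos(-0.316228) = 108.43 degrees

108.43 degrees


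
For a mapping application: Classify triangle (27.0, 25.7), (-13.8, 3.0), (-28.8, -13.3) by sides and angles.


Side lengths squared: AB^2=2179.93, BC^2=490.69, CA^2=4634.64
Sorted: [490.69, 2179.93, 4634.64]
By sides: Scalene, By angles: Obtuse

Scalene, Obtuse


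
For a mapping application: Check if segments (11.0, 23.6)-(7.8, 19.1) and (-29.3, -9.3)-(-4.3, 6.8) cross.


Cross products: d1=173.67, d2=112.69, d3=-76.07, d4=-15.09
d1*d2 < 0 and d3*d4 < 0? no

No, they don't intersect


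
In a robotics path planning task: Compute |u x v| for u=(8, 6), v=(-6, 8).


|u x v| = |8*8 - 6*(-6)|
= |64 - (-36)| = 100

100


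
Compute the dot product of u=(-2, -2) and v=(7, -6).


u . v = u_x*v_x + u_y*v_y = (-2)*7 + (-2)*(-6)
= (-14) + 12 = -2

-2


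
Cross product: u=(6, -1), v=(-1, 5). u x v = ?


u x v = u_x*v_y - u_y*v_x = 6*5 - (-1)*(-1)
= 30 - 1 = 29

29


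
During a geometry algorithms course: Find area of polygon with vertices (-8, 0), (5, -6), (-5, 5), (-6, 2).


Shoelace sum: ((-8)*(-6) - 5*0) + (5*5 - (-5)*(-6)) + ((-5)*2 - (-6)*5) + ((-6)*0 - (-8)*2)
= 79
Area = |79|/2 = 39.5

39.5


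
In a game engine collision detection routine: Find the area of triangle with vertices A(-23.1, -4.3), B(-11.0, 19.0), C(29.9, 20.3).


Area = |x_A(y_B-y_C) + x_B(y_C-y_A) + x_C(y_A-y_B)|/2
= |30.03 + (-270.6) + (-696.67)|/2
= 937.24/2 = 468.62

468.62


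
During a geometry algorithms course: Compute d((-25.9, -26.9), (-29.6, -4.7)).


dx=-3.7, dy=22.2
d^2 = (-3.7)^2 + 22.2^2 = 506.53
d = sqrt(506.53) = 22.5062

22.5062


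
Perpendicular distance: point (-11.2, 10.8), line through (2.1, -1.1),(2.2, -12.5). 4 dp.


|cross product| = 150.43
|line direction| = sqrt(129.97) = 11.4004
Distance = 150.43/sqrt(129.97) = 13.1951

13.1951


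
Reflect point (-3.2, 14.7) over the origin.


Reflection over origin: (x,y) -> (-x,-y)
(-3.2, 14.7) -> (3.2, -14.7)

(3.2, -14.7)


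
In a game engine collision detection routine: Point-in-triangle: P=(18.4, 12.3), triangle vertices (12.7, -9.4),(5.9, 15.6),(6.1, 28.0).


Cross products: AB x AP = -290.06, BC x BP = -155.66, CA x CP = 356.4
All same sign? no

No, outside


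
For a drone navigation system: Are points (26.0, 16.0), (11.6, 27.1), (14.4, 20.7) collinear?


Cross product: (11.6-26)*(20.7-16) - (27.1-16)*(14.4-26)
= 61.08

No, not collinear


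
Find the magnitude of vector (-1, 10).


|u| = sqrt((-1)^2 + 10^2) = sqrt(101) = 10.0499

10.0499


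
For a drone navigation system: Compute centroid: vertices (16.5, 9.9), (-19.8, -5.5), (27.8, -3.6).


Centroid = ((x_A+x_B+x_C)/3, (y_A+y_B+y_C)/3)
= ((16.5+(-19.8)+27.8)/3, (9.9+(-5.5)+(-3.6))/3)
= (8.1667, 0.2667)

(8.1667, 0.2667)


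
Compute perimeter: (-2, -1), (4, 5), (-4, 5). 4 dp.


Sides: (-2, -1)->(4, 5): sqrt(72) = 8.485281, (4, 5)->(-4, 5): sqrt(64) = 8, (-4, 5)->(-2, -1): sqrt(40) = 6.324555
Sum = 22.809836
Perimeter = 22.8098

22.8098


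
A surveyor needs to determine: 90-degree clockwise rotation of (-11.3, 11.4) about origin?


90° CW: (x,y) -> (y, -x)
(-11.3,11.4) -> (11.4, 11.3)

(11.4, 11.3)


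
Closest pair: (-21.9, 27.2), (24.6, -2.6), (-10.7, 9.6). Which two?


d(P0,P1) = 55.2294, d(P0,P2) = 20.8614, d(P1,P2) = 37.3488
Closest: P0 and P2

Closest pair: (-21.9, 27.2) and (-10.7, 9.6), distance = 20.8614


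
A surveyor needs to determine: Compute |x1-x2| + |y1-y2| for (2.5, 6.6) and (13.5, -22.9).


|2.5-13.5| + |6.6-(-22.9)| = 11 + 29.5 = 40.5

40.5


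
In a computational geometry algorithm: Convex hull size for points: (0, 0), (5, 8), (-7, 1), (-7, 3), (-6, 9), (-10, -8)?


Convex hull vertices (CCW): (-10, -8), (0, 0), (5, 8), (-6, 9)
Count = 4

4


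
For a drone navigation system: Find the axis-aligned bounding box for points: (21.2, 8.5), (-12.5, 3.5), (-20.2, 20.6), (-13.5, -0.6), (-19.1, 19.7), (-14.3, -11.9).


x range: [-20.2, 21.2]
y range: [-11.9, 20.6]
Bounding box: (-20.2,-11.9) to (21.2,20.6)

(-20.2,-11.9) to (21.2,20.6)


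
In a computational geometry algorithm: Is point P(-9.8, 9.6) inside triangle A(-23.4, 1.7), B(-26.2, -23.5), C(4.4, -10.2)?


Cross products: AB x AP = 320.6, BC x BP = 794.74, CA x CP = -381.46
All same sign? no

No, outside


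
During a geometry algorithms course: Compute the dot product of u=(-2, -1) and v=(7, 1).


u . v = u_x*v_x + u_y*v_y = (-2)*7 + (-1)*1
= (-14) + (-1) = -15

-15


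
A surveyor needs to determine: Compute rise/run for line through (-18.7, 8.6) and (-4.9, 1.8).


slope = (y2-y1)/(x2-x1) = (1.8-8.6)/((-4.9)-(-18.7)) = (-6.8)/13.8 = -0.4928

-0.4928


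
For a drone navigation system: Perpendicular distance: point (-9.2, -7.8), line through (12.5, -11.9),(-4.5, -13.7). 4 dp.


|cross product| = 108.76
|line direction| = sqrt(292.24) = 17.095
Distance = 108.76/sqrt(292.24) = 6.3621

6.3621


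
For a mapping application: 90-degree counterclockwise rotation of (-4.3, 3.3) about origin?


90° CCW: (x,y) -> (-y, x)
(-4.3,3.3) -> (-3.3, -4.3)

(-3.3, -4.3)


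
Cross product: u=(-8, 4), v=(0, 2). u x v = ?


u x v = u_x*v_y - u_y*v_x = (-8)*2 - 4*0
= (-16) - 0 = -16

-16


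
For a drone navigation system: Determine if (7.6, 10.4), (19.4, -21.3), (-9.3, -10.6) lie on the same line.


Cross product: (19.4-7.6)*((-10.6)-10.4) - ((-21.3)-10.4)*((-9.3)-7.6)
= -783.53

No, not collinear


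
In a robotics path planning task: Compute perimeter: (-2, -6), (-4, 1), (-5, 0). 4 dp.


Sides: (-2, -6)->(-4, 1): sqrt(53) = 7.28011, (-4, 1)->(-5, 0): sqrt(2) = 1.414214, (-5, 0)->(-2, -6): sqrt(45) = 6.708204
Sum = 15.402528
Perimeter = 15.4025

15.4025


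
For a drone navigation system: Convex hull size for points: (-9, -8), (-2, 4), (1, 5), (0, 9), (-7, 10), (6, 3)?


Convex hull vertices (CCW): (-9, -8), (6, 3), (0, 9), (-7, 10)
Count = 4

4


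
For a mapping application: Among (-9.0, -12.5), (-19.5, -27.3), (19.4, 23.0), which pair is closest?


d(P0,P1) = 18.1463, d(P0,P2) = 45.4622, d(P1,P2) = 63.5869
Closest: P0 and P1

Closest pair: (-9.0, -12.5) and (-19.5, -27.3), distance = 18.1463


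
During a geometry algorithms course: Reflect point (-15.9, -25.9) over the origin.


Reflection over origin: (x,y) -> (-x,-y)
(-15.9, -25.9) -> (15.9, 25.9)

(15.9, 25.9)


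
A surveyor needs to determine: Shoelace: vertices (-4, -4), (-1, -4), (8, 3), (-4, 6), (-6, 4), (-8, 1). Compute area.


Shoelace sum: ((-4)*(-4) - (-1)*(-4)) + ((-1)*3 - 8*(-4)) + (8*6 - (-4)*3) + ((-4)*4 - (-6)*6) + ((-6)*1 - (-8)*4) + ((-8)*(-4) - (-4)*1)
= 183
Area = |183|/2 = 91.5

91.5
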